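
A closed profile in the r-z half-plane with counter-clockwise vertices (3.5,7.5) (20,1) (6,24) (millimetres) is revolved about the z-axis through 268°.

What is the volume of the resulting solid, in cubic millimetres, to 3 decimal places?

Volume = 6634.814 mm³

Profile (r,z), 3 vertices: (3.5,7.5) (20,1) (6,24)
edge 0: (3.5,7.5)→(20,1)  cross = 3.5·1 − 20·7.5 = -146.5000; (r_i+r_j)·cross = 23.5·-146.5000 = -3442.7500
edge 1: (20,1)→(6,24)  cross = 20·24 − 6·1 = 474.0000; (r_i+r_j)·cross = 26·474.0000 = 12324.0000
edge 2: (6,24)→(3.5,7.5)  cross = 6·7.5 − 3.5·24 = -39.0000; (r_i+r_j)·cross = 9.5·-39.0000 = -370.5000
Σcross = 288.5000 → A = |Σcross|/2 = 144.2500 mm²
Σ(r_i+r_j)·cross = 8510.7500 → first moment M = |Σ|/6 = 1418.4583
R_c = M/A = 1418.4583/144.2500 = 9.8333 mm
θ = 268° = 4.677482 rad
V = θ·R_c·A = 4.677482·9.8333·144.2500 = 6634.814 mm³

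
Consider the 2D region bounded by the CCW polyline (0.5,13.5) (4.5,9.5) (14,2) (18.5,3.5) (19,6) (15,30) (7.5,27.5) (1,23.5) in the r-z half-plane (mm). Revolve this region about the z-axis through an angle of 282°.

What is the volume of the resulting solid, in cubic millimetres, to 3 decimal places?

Volume = 17464.698 mm³

Profile (r,z), 8 vertices: (0.5,13.5) (4.5,9.5) (14,2) (18.5,3.5) (19,6) (15,30) (7.5,27.5) (1,23.5)
edge 0: (0.5,13.5)→(4.5,9.5)  cross = 0.5·9.5 − 4.5·13.5 = -56.0000; (r_i+r_j)·cross = 5·-56.0000 = -280.0000
edge 1: (4.5,9.5)→(14,2)  cross = 4.5·2 − 14·9.5 = -124.0000; (r_i+r_j)·cross = 18.5·-124.0000 = -2294.0000
edge 2: (14,2)→(18.5,3.5)  cross = 14·3.5 − 18.5·2 = 12.0000; (r_i+r_j)·cross = 32.5·12.0000 = 390.0000
edge 3: (18.5,3.5)→(19,6)  cross = 18.5·6 − 19·3.5 = 44.5000; (r_i+r_j)·cross = 37.5·44.5000 = 1668.7500
edge 4: (19,6)→(15,30)  cross = 19·30 − 15·6 = 480.0000; (r_i+r_j)·cross = 34·480.0000 = 16320.0000
edge 5: (15,30)→(7.5,27.5)  cross = 15·27.5 − 7.5·30 = 187.5000; (r_i+r_j)·cross = 22.5·187.5000 = 4218.7500
edge 6: (7.5,27.5)→(1,23.5)  cross = 7.5·23.5 − 1·27.5 = 148.7500; (r_i+r_j)·cross = 8.5·148.7500 = 1264.3750
edge 7: (1,23.5)→(0.5,13.5)  cross = 1·13.5 − 0.5·23.5 = 1.7500; (r_i+r_j)·cross = 1.5·1.7500 = 2.6250
Σcross = 694.5000 → A = |Σcross|/2 = 347.2500 mm²
Σ(r_i+r_j)·cross = 21290.5000 → first moment M = |Σ|/6 = 3548.4167
R_c = M/A = 3548.4167/347.2500 = 10.2186 mm
θ = 282° = 4.921828 rad
V = θ·R_c·A = 4.921828·10.2186·347.2500 = 17464.698 mm³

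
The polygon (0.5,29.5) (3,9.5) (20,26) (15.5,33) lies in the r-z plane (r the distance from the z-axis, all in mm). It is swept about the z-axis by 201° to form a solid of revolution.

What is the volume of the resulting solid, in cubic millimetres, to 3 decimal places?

Volume = 7780.042 mm³

Profile (r,z), 4 vertices: (0.5,29.5) (3,9.5) (20,26) (15.5,33)
edge 0: (0.5,29.5)→(3,9.5)  cross = 0.5·9.5 − 3·29.5 = -83.7500; (r_i+r_j)·cross = 3.5·-83.7500 = -293.1250
edge 1: (3,9.5)→(20,26)  cross = 3·26 − 20·9.5 = -112.0000; (r_i+r_j)·cross = 23·-112.0000 = -2576.0000
edge 2: (20,26)→(15.5,33)  cross = 20·33 − 15.5·26 = 257.0000; (r_i+r_j)·cross = 35.5·257.0000 = 9123.5000
edge 3: (15.5,33)→(0.5,29.5)  cross = 15.5·29.5 − 0.5·33 = 440.7500; (r_i+r_j)·cross = 16·440.7500 = 7052.0000
Σcross = 502.0000 → A = |Σcross|/2 = 251.0000 mm²
Σ(r_i+r_j)·cross = 13306.3750 → first moment M = |Σ|/6 = 2217.7292
R_c = M/A = 2217.7292/251.0000 = 8.8356 mm
θ = 201° = 3.508112 rad
V = θ·R_c·A = 3.508112·8.8356·251.0000 = 7780.042 mm³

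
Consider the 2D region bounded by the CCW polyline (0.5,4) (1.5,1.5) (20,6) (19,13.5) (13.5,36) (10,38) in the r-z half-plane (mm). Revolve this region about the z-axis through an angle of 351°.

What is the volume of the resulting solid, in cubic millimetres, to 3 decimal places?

Volume = 26285.971 mm³

Profile (r,z), 6 vertices: (0.5,4) (1.5,1.5) (20,6) (19,13.5) (13.5,36) (10,38)
edge 0: (0.5,4)→(1.5,1.5)  cross = 0.5·1.5 − 1.5·4 = -5.2500; (r_i+r_j)·cross = 2·-5.2500 = -10.5000
edge 1: (1.5,1.5)→(20,6)  cross = 1.5·6 − 20·1.5 = -21.0000; (r_i+r_j)·cross = 21.5·-21.0000 = -451.5000
edge 2: (20,6)→(19,13.5)  cross = 20·13.5 − 19·6 = 156.0000; (r_i+r_j)·cross = 39·156.0000 = 6084.0000
edge 3: (19,13.5)→(13.5,36)  cross = 19·36 − 13.5·13.5 = 501.7500; (r_i+r_j)·cross = 32.5·501.7500 = 16306.8750
edge 4: (13.5,36)→(10,38)  cross = 13.5·38 − 10·36 = 153.0000; (r_i+r_j)·cross = 23.5·153.0000 = 3595.5000
edge 5: (10,38)→(0.5,4)  cross = 10·4 − 0.5·38 = 21.0000; (r_i+r_j)·cross = 10.5·21.0000 = 220.5000
Σcross = 805.5000 → A = |Σcross|/2 = 402.7500 mm²
Σ(r_i+r_j)·cross = 25744.8750 → first moment M = |Σ|/6 = 4290.8125
R_c = M/A = 4290.8125/402.7500 = 10.6538 mm
θ = 351° = 6.126106 rad
V = θ·R_c·A = 6.126106·10.6538·402.7500 = 26285.971 mm³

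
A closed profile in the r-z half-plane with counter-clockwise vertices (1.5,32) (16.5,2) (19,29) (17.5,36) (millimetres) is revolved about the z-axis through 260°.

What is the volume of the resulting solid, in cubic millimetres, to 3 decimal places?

Volume = 16823.345 mm³

Profile (r,z), 4 vertices: (1.5,32) (16.5,2) (19,29) (17.5,36)
edge 0: (1.5,32)→(16.5,2)  cross = 1.5·2 − 16.5·32 = -525.0000; (r_i+r_j)·cross = 18·-525.0000 = -9450.0000
edge 1: (16.5,2)→(19,29)  cross = 16.5·29 − 19·2 = 440.5000; (r_i+r_j)·cross = 35.5·440.5000 = 15637.7500
edge 2: (19,29)→(17.5,36)  cross = 19·36 − 17.5·29 = 176.5000; (r_i+r_j)·cross = 36.5·176.5000 = 6442.2500
edge 3: (17.5,36)→(1.5,32)  cross = 17.5·32 − 1.5·36 = 506.0000; (r_i+r_j)·cross = 19·506.0000 = 9614.0000
Σcross = 598.0000 → A = |Σcross|/2 = 299.0000 mm²
Σ(r_i+r_j)·cross = 22244.0000 → first moment M = |Σ|/6 = 3707.3333
R_c = M/A = 3707.3333/299.0000 = 12.3991 mm
θ = 260° = 4.537856 rad
V = θ·R_c·A = 4.537856·12.3991·299.0000 = 16823.345 mm³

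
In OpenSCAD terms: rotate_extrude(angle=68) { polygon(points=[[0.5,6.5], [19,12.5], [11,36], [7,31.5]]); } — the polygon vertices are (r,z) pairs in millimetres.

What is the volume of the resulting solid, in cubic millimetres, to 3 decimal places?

Profile (r,z), 4 vertices: (0.5,6.5) (19,12.5) (11,36) (7,31.5)
edge 0: (0.5,6.5)→(19,12.5)  cross = 0.5·12.5 − 19·6.5 = -117.2500; (r_i+r_j)·cross = 19.5·-117.2500 = -2286.3750
edge 1: (19,12.5)→(11,36)  cross = 19·36 − 11·12.5 = 546.5000; (r_i+r_j)·cross = 30·546.5000 = 16395.0000
edge 2: (11,36)→(7,31.5)  cross = 11·31.5 − 7·36 = 94.5000; (r_i+r_j)·cross = 18·94.5000 = 1701.0000
edge 3: (7,31.5)→(0.5,6.5)  cross = 7·6.5 − 0.5·31.5 = 29.7500; (r_i+r_j)·cross = 7.5·29.7500 = 223.1250
Σcross = 553.5000 → A = |Σcross|/2 = 276.7500 mm²
Σ(r_i+r_j)·cross = 16032.7500 → first moment M = |Σ|/6 = 2672.1250
R_c = M/A = 2672.1250/276.7500 = 9.6554 mm
θ = 68° = 1.186824 rad
V = θ·R_c·A = 1.186824·9.6554·276.7500 = 3171.342 mm³

Volume = 3171.342 mm³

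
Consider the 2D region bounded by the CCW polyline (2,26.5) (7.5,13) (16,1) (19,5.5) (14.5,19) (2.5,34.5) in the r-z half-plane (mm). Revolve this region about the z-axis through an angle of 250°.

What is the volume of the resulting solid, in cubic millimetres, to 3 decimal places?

Volume = 9576.313 mm³

Profile (r,z), 6 vertices: (2,26.5) (7.5,13) (16,1) (19,5.5) (14.5,19) (2.5,34.5)
edge 0: (2,26.5)→(7.5,13)  cross = 2·13 − 7.5·26.5 = -172.7500; (r_i+r_j)·cross = 9.5·-172.7500 = -1641.1250
edge 1: (7.5,13)→(16,1)  cross = 7.5·1 − 16·13 = -200.5000; (r_i+r_j)·cross = 23.5·-200.5000 = -4711.7500
edge 2: (16,1)→(19,5.5)  cross = 16·5.5 − 19·1 = 69.0000; (r_i+r_j)·cross = 35·69.0000 = 2415.0000
edge 3: (19,5.5)→(14.5,19)  cross = 19·19 − 14.5·5.5 = 281.2500; (r_i+r_j)·cross = 33.5·281.2500 = 9421.8750
edge 4: (14.5,19)→(2.5,34.5)  cross = 14.5·34.5 − 2.5·19 = 452.7500; (r_i+r_j)·cross = 17·452.7500 = 7696.7500
edge 5: (2.5,34.5)→(2,26.5)  cross = 2.5·26.5 − 2·34.5 = -2.7500; (r_i+r_j)·cross = 4.5·-2.7500 = -12.3750
Σcross = 427.0000 → A = |Σcross|/2 = 213.5000 mm²
Σ(r_i+r_j)·cross = 13168.3750 → first moment M = |Σ|/6 = 2194.7292
R_c = M/A = 2194.7292/213.5000 = 10.2798 mm
θ = 250° = 4.363323 rad
V = θ·R_c·A = 4.363323·10.2798·213.5000 = 9576.313 mm³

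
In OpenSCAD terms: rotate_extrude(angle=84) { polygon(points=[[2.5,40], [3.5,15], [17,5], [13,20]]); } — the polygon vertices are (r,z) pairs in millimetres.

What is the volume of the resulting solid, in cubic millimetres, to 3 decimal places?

Profile (r,z), 4 vertices: (2.5,40) (3.5,15) (17,5) (13,20)
edge 0: (2.5,40)→(3.5,15)  cross = 2.5·15 − 3.5·40 = -102.5000; (r_i+r_j)·cross = 6·-102.5000 = -615.0000
edge 1: (3.5,15)→(17,5)  cross = 3.5·5 − 17·15 = -237.5000; (r_i+r_j)·cross = 20.5·-237.5000 = -4868.7500
edge 2: (17,5)→(13,20)  cross = 17·20 − 13·5 = 275.0000; (r_i+r_j)·cross = 30·275.0000 = 8250.0000
edge 3: (13,20)→(2.5,40)  cross = 13·40 − 2.5·20 = 470.0000; (r_i+r_j)·cross = 15.5·470.0000 = 7285.0000
Σcross = 405.0000 → A = |Σcross|/2 = 202.5000 mm²
Σ(r_i+r_j)·cross = 10051.2500 → first moment M = |Σ|/6 = 1675.2083
R_c = M/A = 1675.2083/202.5000 = 8.2726 mm
θ = 84° = 1.466077 rad
V = θ·R_c·A = 1.466077·8.2726·202.5000 = 2455.984 mm³

Volume = 2455.984 mm³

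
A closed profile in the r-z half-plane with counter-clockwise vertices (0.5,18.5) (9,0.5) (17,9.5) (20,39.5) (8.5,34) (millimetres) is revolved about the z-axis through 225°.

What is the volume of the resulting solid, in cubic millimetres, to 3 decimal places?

Volume = 19184.332 mm³

Profile (r,z), 5 vertices: (0.5,18.5) (9,0.5) (17,9.5) (20,39.5) (8.5,34)
edge 0: (0.5,18.5)→(9,0.5)  cross = 0.5·0.5 − 9·18.5 = -166.2500; (r_i+r_j)·cross = 9.5·-166.2500 = -1579.3750
edge 1: (9,0.5)→(17,9.5)  cross = 9·9.5 − 17·0.5 = 77.0000; (r_i+r_j)·cross = 26·77.0000 = 2002.0000
edge 2: (17,9.5)→(20,39.5)  cross = 17·39.5 − 20·9.5 = 481.5000; (r_i+r_j)·cross = 37·481.5000 = 17815.5000
edge 3: (20,39.5)→(8.5,34)  cross = 20·34 − 8.5·39.5 = 344.2500; (r_i+r_j)·cross = 28.5·344.2500 = 9811.1250
edge 4: (8.5,34)→(0.5,18.5)  cross = 8.5·18.5 − 0.5·34 = 140.2500; (r_i+r_j)·cross = 9·140.2500 = 1262.2500
Σcross = 876.7500 → A = |Σcross|/2 = 438.3750 mm²
Σ(r_i+r_j)·cross = 29311.5000 → first moment M = |Σ|/6 = 4885.2500
R_c = M/A = 4885.2500/438.3750 = 11.1440 mm
θ = 225° = 3.926991 rad
V = θ·R_c·A = 3.926991·11.1440·438.3750 = 19184.332 mm³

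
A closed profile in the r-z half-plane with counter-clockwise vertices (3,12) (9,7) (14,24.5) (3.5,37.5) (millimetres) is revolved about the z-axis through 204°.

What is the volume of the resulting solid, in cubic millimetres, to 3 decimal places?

Volume = 5341.969 mm³

Profile (r,z), 4 vertices: (3,12) (9,7) (14,24.5) (3.5,37.5)
edge 0: (3,12)→(9,7)  cross = 3·7 − 9·12 = -87.0000; (r_i+r_j)·cross = 12·-87.0000 = -1044.0000
edge 1: (9,7)→(14,24.5)  cross = 9·24.5 − 14·7 = 122.5000; (r_i+r_j)·cross = 23·122.5000 = 2817.5000
edge 2: (14,24.5)→(3.5,37.5)  cross = 14·37.5 − 3.5·24.5 = 439.2500; (r_i+r_j)·cross = 17.5·439.2500 = 7686.8750
edge 3: (3.5,37.5)→(3,12)  cross = 3.5·12 − 3·37.5 = -70.5000; (r_i+r_j)·cross = 6.5·-70.5000 = -458.2500
Σcross = 404.2500 → A = |Σcross|/2 = 202.1250 mm²
Σ(r_i+r_j)·cross = 9002.1250 → first moment M = |Σ|/6 = 1500.3542
R_c = M/A = 1500.3542/202.1250 = 7.4229 mm
θ = 204° = 3.560472 rad
V = θ·R_c·A = 3.560472·7.4229·202.1250 = 5341.969 mm³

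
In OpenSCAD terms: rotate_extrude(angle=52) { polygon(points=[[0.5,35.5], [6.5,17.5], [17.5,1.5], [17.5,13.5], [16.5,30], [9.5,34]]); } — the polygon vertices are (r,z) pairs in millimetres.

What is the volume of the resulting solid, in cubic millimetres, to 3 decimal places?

Profile (r,z), 6 vertices: (0.5,35.5) (6.5,17.5) (17.5,1.5) (17.5,13.5) (16.5,30) (9.5,34)
edge 0: (0.5,35.5)→(6.5,17.5)  cross = 0.5·17.5 − 6.5·35.5 = -222.0000; (r_i+r_j)·cross = 7·-222.0000 = -1554.0000
edge 1: (6.5,17.5)→(17.5,1.5)  cross = 6.5·1.5 − 17.5·17.5 = -296.5000; (r_i+r_j)·cross = 24·-296.5000 = -7116.0000
edge 2: (17.5,1.5)→(17.5,13.5)  cross = 17.5·13.5 − 17.5·1.5 = 210.0000; (r_i+r_j)·cross = 35·210.0000 = 7350.0000
edge 3: (17.5,13.5)→(16.5,30)  cross = 17.5·30 − 16.5·13.5 = 302.2500; (r_i+r_j)·cross = 34·302.2500 = 10276.5000
edge 4: (16.5,30)→(9.5,34)  cross = 16.5·34 − 9.5·30 = 276.0000; (r_i+r_j)·cross = 26·276.0000 = 7176.0000
edge 5: (9.5,34)→(0.5,35.5)  cross = 9.5·35.5 − 0.5·34 = 320.2500; (r_i+r_j)·cross = 10·320.2500 = 3202.5000
Σcross = 590.0000 → A = |Σcross|/2 = 295.0000 mm²
Σ(r_i+r_j)·cross = 19335.0000 → first moment M = |Σ|/6 = 3222.5000
R_c = M/A = 3222.5000/295.0000 = 10.9237 mm
θ = 52° = 0.907571 rad
V = θ·R_c·A = 0.907571·10.9237·295.0000 = 2924.648 mm³

Volume = 2924.648 mm³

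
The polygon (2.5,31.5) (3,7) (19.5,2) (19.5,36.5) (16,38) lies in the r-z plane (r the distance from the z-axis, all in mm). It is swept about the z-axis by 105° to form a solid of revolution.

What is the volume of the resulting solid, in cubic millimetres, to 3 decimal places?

Volume = 11000.919 mm³

Profile (r,z), 5 vertices: (2.5,31.5) (3,7) (19.5,2) (19.5,36.5) (16,38)
edge 0: (2.5,31.5)→(3,7)  cross = 2.5·7 − 3·31.5 = -77.0000; (r_i+r_j)·cross = 5.5·-77.0000 = -423.5000
edge 1: (3,7)→(19.5,2)  cross = 3·2 − 19.5·7 = -130.5000; (r_i+r_j)·cross = 22.5·-130.5000 = -2936.2500
edge 2: (19.5,2)→(19.5,36.5)  cross = 19.5·36.5 − 19.5·2 = 672.7500; (r_i+r_j)·cross = 39·672.7500 = 26237.2500
edge 3: (19.5,36.5)→(16,38)  cross = 19.5·38 − 16·36.5 = 157.0000; (r_i+r_j)·cross = 35.5·157.0000 = 5573.5000
edge 4: (16,38)→(2.5,31.5)  cross = 16·31.5 − 2.5·38 = 409.0000; (r_i+r_j)·cross = 18.5·409.0000 = 7566.5000
Σcross = 1031.2500 → A = |Σcross|/2 = 515.6250 mm²
Σ(r_i+r_j)·cross = 36017.5000 → first moment M = |Σ|/6 = 6002.9167
R_c = M/A = 6002.9167/515.6250 = 11.6420 mm
θ = 105° = 1.832596 rad
V = θ·R_c·A = 1.832596·11.6420·515.6250 = 11000.919 mm³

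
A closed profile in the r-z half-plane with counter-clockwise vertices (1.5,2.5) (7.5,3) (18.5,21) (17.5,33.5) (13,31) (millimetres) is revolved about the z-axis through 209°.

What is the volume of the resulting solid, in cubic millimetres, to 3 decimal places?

Profile (r,z), 5 vertices: (1.5,2.5) (7.5,3) (18.5,21) (17.5,33.5) (13,31)
edge 0: (1.5,2.5)→(7.5,3)  cross = 1.5·3 − 7.5·2.5 = -14.2500; (r_i+r_j)·cross = 9·-14.2500 = -128.2500
edge 1: (7.5,3)→(18.5,21)  cross = 7.5·21 − 18.5·3 = 102.0000; (r_i+r_j)·cross = 26·102.0000 = 2652.0000
edge 2: (18.5,21)→(17.5,33.5)  cross = 18.5·33.5 − 17.5·21 = 252.2500; (r_i+r_j)·cross = 36·252.2500 = 9081.0000
edge 3: (17.5,33.5)→(13,31)  cross = 17.5·31 − 13·33.5 = 107.0000; (r_i+r_j)·cross = 30.5·107.0000 = 3263.5000
edge 4: (13,31)→(1.5,2.5)  cross = 13·2.5 − 1.5·31 = -14.0000; (r_i+r_j)·cross = 14.5·-14.0000 = -203.0000
Σcross = 433.0000 → A = |Σcross|/2 = 216.5000 mm²
Σ(r_i+r_j)·cross = 14665.2500 → first moment M = |Σ|/6 = 2444.2083
R_c = M/A = 2444.2083/216.5000 = 11.2896 mm
θ = 209° = 3.647738 rad
V = θ·R_c·A = 3.647738·11.2896·216.5000 = 8915.832 mm³

Volume = 8915.832 mm³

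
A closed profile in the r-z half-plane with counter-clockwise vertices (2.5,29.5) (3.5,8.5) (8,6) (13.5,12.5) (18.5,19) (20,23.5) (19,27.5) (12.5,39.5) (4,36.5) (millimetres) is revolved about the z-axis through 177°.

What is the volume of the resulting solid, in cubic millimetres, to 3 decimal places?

Profile (r,z), 9 vertices: (2.5,29.5) (3.5,8.5) (8,6) (13.5,12.5) (18.5,19) (20,23.5) (19,27.5) (12.5,39.5) (4,36.5)
edge 0: (2.5,29.5)→(3.5,8.5)  cross = 2.5·8.5 − 3.5·29.5 = -82.0000; (r_i+r_j)·cross = 6·-82.0000 = -492.0000
edge 1: (3.5,8.5)→(8,6)  cross = 3.5·6 − 8·8.5 = -47.0000; (r_i+r_j)·cross = 11.5·-47.0000 = -540.5000
edge 2: (8,6)→(13.5,12.5)  cross = 8·12.5 − 13.5·6 = 19.0000; (r_i+r_j)·cross = 21.5·19.0000 = 408.5000
edge 3: (13.5,12.5)→(18.5,19)  cross = 13.5·19 − 18.5·12.5 = 25.2500; (r_i+r_j)·cross = 32·25.2500 = 808.0000
edge 4: (18.5,19)→(20,23.5)  cross = 18.5·23.5 − 20·19 = 54.7500; (r_i+r_j)·cross = 38.5·54.7500 = 2107.8750
edge 5: (20,23.5)→(19,27.5)  cross = 20·27.5 − 19·23.5 = 103.5000; (r_i+r_j)·cross = 39·103.5000 = 4036.5000
edge 6: (19,27.5)→(12.5,39.5)  cross = 19·39.5 − 12.5·27.5 = 406.7500; (r_i+r_j)·cross = 31.5·406.7500 = 12812.6250
edge 7: (12.5,39.5)→(4,36.5)  cross = 12.5·36.5 − 4·39.5 = 298.2500; (r_i+r_j)·cross = 16.5·298.2500 = 4921.1250
edge 8: (4,36.5)→(2.5,29.5)  cross = 4·29.5 − 2.5·36.5 = 26.7500; (r_i+r_j)·cross = 6.5·26.7500 = 173.8750
Σcross = 805.2500 → A = |Σcross|/2 = 402.6250 mm²
Σ(r_i+r_j)·cross = 24236.0000 → first moment M = |Σ|/6 = 4039.3333
R_c = M/A = 4039.3333/402.6250 = 10.0325 mm
θ = 177° = 3.089233 rad
V = θ·R_c·A = 3.089233·10.0325·402.6250 = 12478.441 mm³

Volume = 12478.441 mm³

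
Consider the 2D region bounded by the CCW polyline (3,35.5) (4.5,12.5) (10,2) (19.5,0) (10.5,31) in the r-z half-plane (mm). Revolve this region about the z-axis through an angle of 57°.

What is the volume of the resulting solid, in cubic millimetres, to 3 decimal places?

Volume = 3011.415 mm³

Profile (r,z), 5 vertices: (3,35.5) (4.5,12.5) (10,2) (19.5,0) (10.5,31)
edge 0: (3,35.5)→(4.5,12.5)  cross = 3·12.5 − 4.5·35.5 = -122.2500; (r_i+r_j)·cross = 7.5·-122.2500 = -916.8750
edge 1: (4.5,12.5)→(10,2)  cross = 4.5·2 − 10·12.5 = -116.0000; (r_i+r_j)·cross = 14.5·-116.0000 = -1682.0000
edge 2: (10,2)→(19.5,0)  cross = 10·0 − 19.5·2 = -39.0000; (r_i+r_j)·cross = 29.5·-39.0000 = -1150.5000
edge 3: (19.5,0)→(10.5,31)  cross = 19.5·31 − 10.5·0 = 604.5000; (r_i+r_j)·cross = 30·604.5000 = 18135.0000
edge 4: (10.5,31)→(3,35.5)  cross = 10.5·35.5 − 3·31 = 279.7500; (r_i+r_j)·cross = 13.5·279.7500 = 3776.6250
Σcross = 607.0000 → A = |Σcross|/2 = 303.5000 mm²
Σ(r_i+r_j)·cross = 18162.2500 → first moment M = |Σ|/6 = 3027.0417
R_c = M/A = 3027.0417/303.5000 = 9.9738 mm
θ = 57° = 0.994838 rad
V = θ·R_c·A = 0.994838·9.9738·303.5000 = 3011.415 mm³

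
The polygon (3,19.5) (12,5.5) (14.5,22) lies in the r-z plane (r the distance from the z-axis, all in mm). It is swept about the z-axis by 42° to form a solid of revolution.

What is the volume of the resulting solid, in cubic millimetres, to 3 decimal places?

Volume = 661.353 mm³

Profile (r,z), 3 vertices: (3,19.5) (12,5.5) (14.5,22)
edge 0: (3,19.5)→(12,5.5)  cross = 3·5.5 − 12·19.5 = -217.5000; (r_i+r_j)·cross = 15·-217.5000 = -3262.5000
edge 1: (12,5.5)→(14.5,22)  cross = 12·22 − 14.5·5.5 = 184.2500; (r_i+r_j)·cross = 26.5·184.2500 = 4882.6250
edge 2: (14.5,22)→(3,19.5)  cross = 14.5·19.5 − 3·22 = 216.7500; (r_i+r_j)·cross = 17.5·216.7500 = 3793.1250
Σcross = 183.5000 → A = |Σcross|/2 = 91.7500 mm²
Σ(r_i+r_j)·cross = 5413.2500 → first moment M = |Σ|/6 = 902.2083
R_c = M/A = 902.2083/91.7500 = 9.8333 mm
θ = 42° = 0.733038 rad
V = θ·R_c·A = 0.733038·9.8333·91.7500 = 661.353 mm³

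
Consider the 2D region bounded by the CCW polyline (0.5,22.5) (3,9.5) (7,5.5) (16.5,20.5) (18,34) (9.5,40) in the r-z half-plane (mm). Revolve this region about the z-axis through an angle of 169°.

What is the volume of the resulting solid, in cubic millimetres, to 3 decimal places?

Profile (r,z), 6 vertices: (0.5,22.5) (3,9.5) (7,5.5) (16.5,20.5) (18,34) (9.5,40)
edge 0: (0.5,22.5)→(3,9.5)  cross = 0.5·9.5 − 3·22.5 = -62.7500; (r_i+r_j)·cross = 3.5·-62.7500 = -219.6250
edge 1: (3,9.5)→(7,5.5)  cross = 3·5.5 − 7·9.5 = -50.0000; (r_i+r_j)·cross = 10·-50.0000 = -500.0000
edge 2: (7,5.5)→(16.5,20.5)  cross = 7·20.5 − 16.5·5.5 = 52.7500; (r_i+r_j)·cross = 23.5·52.7500 = 1239.6250
edge 3: (16.5,20.5)→(18,34)  cross = 16.5·34 − 18·20.5 = 192.0000; (r_i+r_j)·cross = 34.5·192.0000 = 6624.0000
edge 4: (18,34)→(9.5,40)  cross = 18·40 − 9.5·34 = 397.0000; (r_i+r_j)·cross = 27.5·397.0000 = 10917.5000
edge 5: (9.5,40)→(0.5,22.5)  cross = 9.5·22.5 − 0.5·40 = 193.7500; (r_i+r_j)·cross = 10·193.7500 = 1937.5000
Σcross = 722.7500 → A = |Σcross|/2 = 361.3750 mm²
Σ(r_i+r_j)·cross = 19999.0000 → first moment M = |Σ|/6 = 3333.1667
R_c = M/A = 3333.1667/361.3750 = 9.2236 mm
θ = 169° = 2.949606 rad
V = θ·R_c·A = 2.949606·9.2236·361.3750 = 9831.530 mm³

Volume = 9831.530 mm³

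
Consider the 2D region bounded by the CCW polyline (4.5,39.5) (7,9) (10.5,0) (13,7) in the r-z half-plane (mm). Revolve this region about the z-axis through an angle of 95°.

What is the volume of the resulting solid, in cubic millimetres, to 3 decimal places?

Profile (r,z), 4 vertices: (4.5,39.5) (7,9) (10.5,0) (13,7)
edge 0: (4.5,39.5)→(7,9)  cross = 4.5·9 − 7·39.5 = -236.0000; (r_i+r_j)·cross = 11.5·-236.0000 = -2714.0000
edge 1: (7,9)→(10.5,0)  cross = 7·0 − 10.5·9 = -94.5000; (r_i+r_j)·cross = 17.5·-94.5000 = -1653.7500
edge 2: (10.5,0)→(13,7)  cross = 10.5·7 − 13·0 = 73.5000; (r_i+r_j)·cross = 23.5·73.5000 = 1727.2500
edge 3: (13,7)→(4.5,39.5)  cross = 13·39.5 − 4.5·7 = 482.0000; (r_i+r_j)·cross = 17.5·482.0000 = 8435.0000
Σcross = 225.0000 → A = |Σcross|/2 = 112.5000 mm²
Σ(r_i+r_j)·cross = 5794.5000 → first moment M = |Σ|/6 = 965.7500
R_c = M/A = 965.7500/112.5000 = 8.5844 mm
θ = 95° = 1.658063 rad
V = θ·R_c·A = 1.658063·8.5844·112.5000 = 1601.274 mm³

Volume = 1601.274 mm³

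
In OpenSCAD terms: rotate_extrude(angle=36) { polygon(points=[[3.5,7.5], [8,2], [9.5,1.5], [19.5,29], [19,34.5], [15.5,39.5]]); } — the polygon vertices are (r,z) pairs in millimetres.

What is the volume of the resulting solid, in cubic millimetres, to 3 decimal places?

Profile (r,z), 6 vertices: (3.5,7.5) (8,2) (9.5,1.5) (19.5,29) (19,34.5) (15.5,39.5)
edge 0: (3.5,7.5)→(8,2)  cross = 3.5·2 − 8·7.5 = -53.0000; (r_i+r_j)·cross = 11.5·-53.0000 = -609.5000
edge 1: (8,2)→(9.5,1.5)  cross = 8·1.5 − 9.5·2 = -7.0000; (r_i+r_j)·cross = 17.5·-7.0000 = -122.5000
edge 2: (9.5,1.5)→(19.5,29)  cross = 9.5·29 − 19.5·1.5 = 246.2500; (r_i+r_j)·cross = 29·246.2500 = 7141.2500
edge 3: (19.5,29)→(19,34.5)  cross = 19.5·34.5 − 19·29 = 121.7500; (r_i+r_j)·cross = 38.5·121.7500 = 4687.3750
edge 4: (19,34.5)→(15.5,39.5)  cross = 19·39.5 − 15.5·34.5 = 215.7500; (r_i+r_j)·cross = 34.5·215.7500 = 7443.3750
edge 5: (15.5,39.5)→(3.5,7.5)  cross = 15.5·7.5 − 3.5·39.5 = -22.0000; (r_i+r_j)·cross = 19·-22.0000 = -418.0000
Σcross = 501.7500 → A = |Σcross|/2 = 250.8750 mm²
Σ(r_i+r_j)·cross = 18122.0000 → first moment M = |Σ|/6 = 3020.3333
R_c = M/A = 3020.3333/250.8750 = 12.0392 mm
θ = 36° = 0.628319 rad
V = θ·R_c·A = 0.628319·12.0392·250.8750 = 1897.731 mm³

Volume = 1897.731 mm³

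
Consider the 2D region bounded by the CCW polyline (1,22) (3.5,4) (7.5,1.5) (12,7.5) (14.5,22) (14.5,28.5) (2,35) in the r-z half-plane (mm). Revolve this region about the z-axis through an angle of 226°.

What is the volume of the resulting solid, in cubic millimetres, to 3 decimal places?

Profile (r,z), 7 vertices: (1,22) (3.5,4) (7.5,1.5) (12,7.5) (14.5,22) (14.5,28.5) (2,35)
edge 0: (1,22)→(3.5,4)  cross = 1·4 − 3.5·22 = -73.0000; (r_i+r_j)·cross = 4.5·-73.0000 = -328.5000
edge 1: (3.5,4)→(7.5,1.5)  cross = 3.5·1.5 − 7.5·4 = -24.7500; (r_i+r_j)·cross = 11·-24.7500 = -272.2500
edge 2: (7.5,1.5)→(12,7.5)  cross = 7.5·7.5 − 12·1.5 = 38.2500; (r_i+r_j)·cross = 19.5·38.2500 = 745.8750
edge 3: (12,7.5)→(14.5,22)  cross = 12·22 − 14.5·7.5 = 155.2500; (r_i+r_j)·cross = 26.5·155.2500 = 4114.1250
edge 4: (14.5,22)→(14.5,28.5)  cross = 14.5·28.5 − 14.5·22 = 94.2500; (r_i+r_j)·cross = 29·94.2500 = 2733.2500
edge 5: (14.5,28.5)→(2,35)  cross = 14.5·35 − 2·28.5 = 450.5000; (r_i+r_j)·cross = 16.5·450.5000 = 7433.2500
edge 6: (2,35)→(1,22)  cross = 2·22 − 1·35 = 9.0000; (r_i+r_j)·cross = 3·9.0000 = 27.0000
Σcross = 649.5000 → A = |Σcross|/2 = 324.7500 mm²
Σ(r_i+r_j)·cross = 14452.7500 → first moment M = |Σ|/6 = 2408.7917
R_c = M/A = 2408.7917/324.7500 = 7.4174 mm
θ = 226° = 3.944444 rad
V = θ·R_c·A = 3.944444·7.4174·324.7500 = 9501.344 mm³

Volume = 9501.344 mm³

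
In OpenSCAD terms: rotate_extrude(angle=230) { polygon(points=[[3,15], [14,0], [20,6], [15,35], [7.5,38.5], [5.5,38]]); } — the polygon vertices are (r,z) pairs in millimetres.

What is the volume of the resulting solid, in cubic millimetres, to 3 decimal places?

Profile (r,z), 6 vertices: (3,15) (14,0) (20,6) (15,35) (7.5,38.5) (5.5,38)
edge 0: (3,15)→(14,0)  cross = 3·0 − 14·15 = -210.0000; (r_i+r_j)·cross = 17·-210.0000 = -3570.0000
edge 1: (14,0)→(20,6)  cross = 14·6 − 20·0 = 84.0000; (r_i+r_j)·cross = 34·84.0000 = 2856.0000
edge 2: (20,6)→(15,35)  cross = 20·35 − 15·6 = 610.0000; (r_i+r_j)·cross = 35·610.0000 = 21350.0000
edge 3: (15,35)→(7.5,38.5)  cross = 15·38.5 − 7.5·35 = 315.0000; (r_i+r_j)·cross = 22.5·315.0000 = 7087.5000
edge 4: (7.5,38.5)→(5.5,38)  cross = 7.5·38 − 5.5·38.5 = 73.2500; (r_i+r_j)·cross = 13·73.2500 = 952.2500
edge 5: (5.5,38)→(3,15)  cross = 5.5·15 − 3·38 = -31.5000; (r_i+r_j)·cross = 8.5·-31.5000 = -267.7500
Σcross = 840.7500 → A = |Σcross|/2 = 420.3750 mm²
Σ(r_i+r_j)·cross = 28408.0000 → first moment M = |Σ|/6 = 4734.6667
R_c = M/A = 4734.6667/420.3750 = 11.2630 mm
θ = 230° = 4.014257 rad
V = θ·R_c·A = 4.014257·11.2630·420.3750 = 19006.170 mm³

Volume = 19006.170 mm³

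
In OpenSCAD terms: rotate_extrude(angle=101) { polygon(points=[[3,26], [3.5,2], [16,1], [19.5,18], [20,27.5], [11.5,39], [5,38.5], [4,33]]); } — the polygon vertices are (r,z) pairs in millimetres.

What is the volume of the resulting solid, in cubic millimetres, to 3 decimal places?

Profile (r,z), 8 vertices: (3,26) (3.5,2) (16,1) (19.5,18) (20,27.5) (11.5,39) (5,38.5) (4,33)
edge 0: (3,26)→(3.5,2)  cross = 3·2 − 3.5·26 = -85.0000; (r_i+r_j)·cross = 6.5·-85.0000 = -552.5000
edge 1: (3.5,2)→(16,1)  cross = 3.5·1 − 16·2 = -28.5000; (r_i+r_j)·cross = 19.5·-28.5000 = -555.7500
edge 2: (16,1)→(19.5,18)  cross = 16·18 − 19.5·1 = 268.5000; (r_i+r_j)·cross = 35.5·268.5000 = 9531.7500
edge 3: (19.5,18)→(20,27.5)  cross = 19.5·27.5 − 20·18 = 176.2500; (r_i+r_j)·cross = 39.5·176.2500 = 6961.8750
edge 4: (20,27.5)→(11.5,39)  cross = 20·39 − 11.5·27.5 = 463.7500; (r_i+r_j)·cross = 31.5·463.7500 = 14608.1250
edge 5: (11.5,39)→(5,38.5)  cross = 11.5·38.5 − 5·39 = 247.7500; (r_i+r_j)·cross = 16.5·247.7500 = 4087.8750
edge 6: (5,38.5)→(4,33)  cross = 5·33 − 4·38.5 = 11.0000; (r_i+r_j)·cross = 9·11.0000 = 99.0000
edge 7: (4,33)→(3,26)  cross = 4·26 − 3·33 = 5.0000; (r_i+r_j)·cross = 7·5.0000 = 35.0000
Σcross = 1058.7500 → A = |Σcross|/2 = 529.3750 mm²
Σ(r_i+r_j)·cross = 34215.3750 → first moment M = |Σ|/6 = 5702.5625
R_c = M/A = 5702.5625/529.3750 = 10.7723 mm
θ = 101° = 1.762783 rad
V = θ·R_c·A = 1.762783·10.7723·529.3750 = 10052.378 mm³

Volume = 10052.378 mm³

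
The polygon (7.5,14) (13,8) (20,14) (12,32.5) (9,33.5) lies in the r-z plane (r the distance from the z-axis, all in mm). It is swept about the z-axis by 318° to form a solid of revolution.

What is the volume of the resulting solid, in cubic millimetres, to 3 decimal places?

Volume = 12841.075 mm³

Profile (r,z), 5 vertices: (7.5,14) (13,8) (20,14) (12,32.5) (9,33.5)
edge 0: (7.5,14)→(13,8)  cross = 7.5·8 − 13·14 = -122.0000; (r_i+r_j)·cross = 20.5·-122.0000 = -2501.0000
edge 1: (13,8)→(20,14)  cross = 13·14 − 20·8 = 22.0000; (r_i+r_j)·cross = 33·22.0000 = 726.0000
edge 2: (20,14)→(12,32.5)  cross = 20·32.5 − 12·14 = 482.0000; (r_i+r_j)·cross = 32·482.0000 = 15424.0000
edge 3: (12,32.5)→(9,33.5)  cross = 12·33.5 − 9·32.5 = 109.5000; (r_i+r_j)·cross = 21·109.5000 = 2299.5000
edge 4: (9,33.5)→(7.5,14)  cross = 9·14 − 7.5·33.5 = -125.2500; (r_i+r_j)·cross = 16.5·-125.2500 = -2066.6250
Σcross = 366.2500 → A = |Σcross|/2 = 183.1250 mm²
Σ(r_i+r_j)·cross = 13881.8750 → first moment M = |Σ|/6 = 2313.6458
R_c = M/A = 2313.6458/183.1250 = 12.6342 mm
θ = 318° = 5.550147 rad
V = θ·R_c·A = 5.550147·12.6342·183.1250 = 12841.075 mm³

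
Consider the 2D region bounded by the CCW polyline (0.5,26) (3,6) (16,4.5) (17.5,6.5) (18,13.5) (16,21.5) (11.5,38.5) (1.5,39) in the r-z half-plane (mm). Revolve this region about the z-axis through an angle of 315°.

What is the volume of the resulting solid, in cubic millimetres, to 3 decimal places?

Profile (r,z), 8 vertices: (0.5,26) (3,6) (16,4.5) (17.5,6.5) (18,13.5) (16,21.5) (11.5,38.5) (1.5,39)
edge 0: (0.5,26)→(3,6)  cross = 0.5·6 − 3·26 = -75.0000; (r_i+r_j)·cross = 3.5·-75.0000 = -262.5000
edge 1: (3,6)→(16,4.5)  cross = 3·4.5 − 16·6 = -82.5000; (r_i+r_j)·cross = 19·-82.5000 = -1567.5000
edge 2: (16,4.5)→(17.5,6.5)  cross = 16·6.5 − 17.5·4.5 = 25.2500; (r_i+r_j)·cross = 33.5·25.2500 = 845.8750
edge 3: (17.5,6.5)→(18,13.5)  cross = 17.5·13.5 − 18·6.5 = 119.2500; (r_i+r_j)·cross = 35.5·119.2500 = 4233.3750
edge 4: (18,13.5)→(16,21.5)  cross = 18·21.5 − 16·13.5 = 171.0000; (r_i+r_j)·cross = 34·171.0000 = 5814.0000
edge 5: (16,21.5)→(11.5,38.5)  cross = 16·38.5 − 11.5·21.5 = 368.7500; (r_i+r_j)·cross = 27.5·368.7500 = 10140.6250
edge 6: (11.5,38.5)→(1.5,39)  cross = 11.5·39 − 1.5·38.5 = 390.7500; (r_i+r_j)·cross = 13·390.7500 = 5079.7500
edge 7: (1.5,39)→(0.5,26)  cross = 1.5·26 − 0.5·39 = 19.5000; (r_i+r_j)·cross = 2·19.5000 = 39.0000
Σcross = 937.0000 → A = |Σcross|/2 = 468.5000 mm²
Σ(r_i+r_j)·cross = 24322.6250 → first moment M = |Σ|/6 = 4053.7708
R_c = M/A = 4053.7708/468.5000 = 8.6527 mm
θ = 315° = 5.497787 rad
V = θ·R_c·A = 5.497787·8.6527·468.5000 = 22286.769 mm³

Volume = 22286.769 mm³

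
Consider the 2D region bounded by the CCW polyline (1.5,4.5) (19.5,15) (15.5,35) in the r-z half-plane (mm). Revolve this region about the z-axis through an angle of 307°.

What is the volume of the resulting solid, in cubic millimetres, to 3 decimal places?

Volume = 13103.382 mm³

Profile (r,z), 3 vertices: (1.5,4.5) (19.5,15) (15.5,35)
edge 0: (1.5,4.5)→(19.5,15)  cross = 1.5·15 − 19.5·4.5 = -65.2500; (r_i+r_j)·cross = 21·-65.2500 = -1370.2500
edge 1: (19.5,15)→(15.5,35)  cross = 19.5·35 − 15.5·15 = 450.0000; (r_i+r_j)·cross = 35·450.0000 = 15750.0000
edge 2: (15.5,35)→(1.5,4.5)  cross = 15.5·4.5 − 1.5·35 = 17.2500; (r_i+r_j)·cross = 17·17.2500 = 293.2500
Σcross = 402.0000 → A = |Σcross|/2 = 201.0000 mm²
Σ(r_i+r_j)·cross = 14673.0000 → first moment M = |Σ|/6 = 2445.5000
R_c = M/A = 2445.5000/201.0000 = 12.1667 mm
θ = 307° = 5.358161 rad
V = θ·R_c·A = 5.358161·12.1667·201.0000 = 13103.382 mm³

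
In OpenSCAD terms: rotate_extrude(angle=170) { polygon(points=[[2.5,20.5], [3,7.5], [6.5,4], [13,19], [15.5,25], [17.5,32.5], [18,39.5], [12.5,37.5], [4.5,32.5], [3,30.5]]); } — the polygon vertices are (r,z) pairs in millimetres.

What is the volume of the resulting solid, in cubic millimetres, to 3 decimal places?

Profile (r,z), 10 vertices: (2.5,20.5) (3,7.5) (6.5,4) (13,19) (15.5,25) (17.5,32.5) (18,39.5) (12.5,37.5) (4.5,32.5) (3,30.5)
edge 0: (2.5,20.5)→(3,7.5)  cross = 2.5·7.5 − 3·20.5 = -42.7500; (r_i+r_j)·cross = 5.5·-42.7500 = -235.1250
edge 1: (3,7.5)→(6.5,4)  cross = 3·4 − 6.5·7.5 = -36.7500; (r_i+r_j)·cross = 9.5·-36.7500 = -349.1250
edge 2: (6.5,4)→(13,19)  cross = 6.5·19 − 13·4 = 71.5000; (r_i+r_j)·cross = 19.5·71.5000 = 1394.2500
edge 3: (13,19)→(15.5,25)  cross = 13·25 − 15.5·19 = 30.5000; (r_i+r_j)·cross = 28.5·30.5000 = 869.2500
edge 4: (15.5,25)→(17.5,32.5)  cross = 15.5·32.5 − 17.5·25 = 66.2500; (r_i+r_j)·cross = 33·66.2500 = 2186.2500
edge 5: (17.5,32.5)→(18,39.5)  cross = 17.5·39.5 − 18·32.5 = 106.2500; (r_i+r_j)·cross = 35.5·106.2500 = 3771.8750
edge 6: (18,39.5)→(12.5,37.5)  cross = 18·37.5 − 12.5·39.5 = 181.2500; (r_i+r_j)·cross = 30.5·181.2500 = 5528.1250
edge 7: (12.5,37.5)→(4.5,32.5)  cross = 12.5·32.5 − 4.5·37.5 = 237.5000; (r_i+r_j)·cross = 17·237.5000 = 4037.5000
edge 8: (4.5,32.5)→(3,30.5)  cross = 4.5·30.5 − 3·32.5 = 39.7500; (r_i+r_j)·cross = 7.5·39.7500 = 298.1250
edge 9: (3,30.5)→(2.5,20.5)  cross = 3·20.5 − 2.5·30.5 = -14.7500; (r_i+r_j)·cross = 5.5·-14.7500 = -81.1250
Σcross = 638.7500 → A = |Σcross|/2 = 319.3750 mm²
Σ(r_i+r_j)·cross = 17420.0000 → first moment M = |Σ|/6 = 2903.3333
R_c = M/A = 2903.3333/319.3750 = 9.0907 mm
θ = 170° = 2.967060 rad
V = θ·R_c·A = 2.967060·9.0907·319.3750 = 8614.363 mm³

Volume = 8614.363 mm³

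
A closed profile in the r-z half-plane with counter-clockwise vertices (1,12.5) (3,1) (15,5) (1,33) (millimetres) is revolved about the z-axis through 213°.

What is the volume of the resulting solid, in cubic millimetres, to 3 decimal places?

Profile (r,z), 4 vertices: (1,12.5) (3,1) (15,5) (1,33)
edge 0: (1,12.5)→(3,1)  cross = 1·1 − 3·12.5 = -36.5000; (r_i+r_j)·cross = 4·-36.5000 = -146.0000
edge 1: (3,1)→(15,5)  cross = 3·5 − 15·1 = 0.0000; (r_i+r_j)·cross = 18·0.0000 = 0.0000
edge 2: (15,5)→(1,33)  cross = 15·33 − 1·5 = 490.0000; (r_i+r_j)·cross = 16·490.0000 = 7840.0000
edge 3: (1,33)→(1,12.5)  cross = 1·12.5 − 1·33 = -20.5000; (r_i+r_j)·cross = 2·-20.5000 = -41.0000
Σcross = 433.0000 → A = |Σcross|/2 = 216.5000 mm²
Σ(r_i+r_j)·cross = 7653.0000 → first moment M = |Σ|/6 = 1275.5000
R_c = M/A = 1275.5000/216.5000 = 5.8915 mm
θ = 213° = 3.717551 rad
V = θ·R_c·A = 3.717551·5.8915·216.5000 = 4741.737 mm³

Volume = 4741.737 mm³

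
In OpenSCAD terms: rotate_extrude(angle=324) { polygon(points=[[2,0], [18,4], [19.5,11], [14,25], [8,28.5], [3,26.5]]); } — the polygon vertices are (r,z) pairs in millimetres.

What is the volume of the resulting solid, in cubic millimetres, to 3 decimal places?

Profile (r,z), 6 vertices: (2,0) (18,4) (19.5,11) (14,25) (8,28.5) (3,26.5)
edge 0: (2,0)→(18,4)  cross = 2·4 − 18·0 = 8.0000; (r_i+r_j)·cross = 20·8.0000 = 160.0000
edge 1: (18,4)→(19.5,11)  cross = 18·11 − 19.5·4 = 120.0000; (r_i+r_j)·cross = 37.5·120.0000 = 4500.0000
edge 2: (19.5,11)→(14,25)  cross = 19.5·25 − 14·11 = 333.5000; (r_i+r_j)·cross = 33.5·333.5000 = 11172.2500
edge 3: (14,25)→(8,28.5)  cross = 14·28.5 − 8·25 = 199.0000; (r_i+r_j)·cross = 22·199.0000 = 4378.0000
edge 4: (8,28.5)→(3,26.5)  cross = 8·26.5 − 3·28.5 = 126.5000; (r_i+r_j)·cross = 11·126.5000 = 1391.5000
edge 5: (3,26.5)→(2,0)  cross = 3·0 − 2·26.5 = -53.0000; (r_i+r_j)·cross = 5·-53.0000 = -265.0000
Σcross = 734.0000 → A = |Σcross|/2 = 367.0000 mm²
Σ(r_i+r_j)·cross = 21336.7500 → first moment M = |Σ|/6 = 3556.1250
R_c = M/A = 3556.1250/367.0000 = 9.6897 mm
θ = 324° = 5.654867 rad
V = θ·R_c·A = 5.654867·9.6897·367.0000 = 20109.413 mm³

Volume = 20109.413 mm³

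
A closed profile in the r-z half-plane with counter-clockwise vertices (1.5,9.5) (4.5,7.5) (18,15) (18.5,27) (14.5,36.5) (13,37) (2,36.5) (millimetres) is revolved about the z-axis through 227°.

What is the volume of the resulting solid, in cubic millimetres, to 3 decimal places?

Profile (r,z), 7 vertices: (1.5,9.5) (4.5,7.5) (18,15) (18.5,27) (14.5,36.5) (13,37) (2,36.5)
edge 0: (1.5,9.5)→(4.5,7.5)  cross = 1.5·7.5 − 4.5·9.5 = -31.5000; (r_i+r_j)·cross = 6·-31.5000 = -189.0000
edge 1: (4.5,7.5)→(18,15)  cross = 4.5·15 − 18·7.5 = -67.5000; (r_i+r_j)·cross = 22.5·-67.5000 = -1518.7500
edge 2: (18,15)→(18.5,27)  cross = 18·27 − 18.5·15 = 208.5000; (r_i+r_j)·cross = 36.5·208.5000 = 7610.2500
edge 3: (18.5,27)→(14.5,36.5)  cross = 18.5·36.5 − 14.5·27 = 283.7500; (r_i+r_j)·cross = 33·283.7500 = 9363.7500
edge 4: (14.5,36.5)→(13,37)  cross = 14.5·37 − 13·36.5 = 62.0000; (r_i+r_j)·cross = 27.5·62.0000 = 1705.0000
edge 5: (13,37)→(2,36.5)  cross = 13·36.5 − 2·37 = 400.5000; (r_i+r_j)·cross = 15·400.5000 = 6007.5000
edge 6: (2,36.5)→(1.5,9.5)  cross = 2·9.5 − 1.5·36.5 = -35.7500; (r_i+r_j)·cross = 3.5·-35.7500 = -125.1250
Σcross = 820.0000 → A = |Σcross|/2 = 410.0000 mm²
Σ(r_i+r_j)·cross = 22853.6250 → first moment M = |Σ|/6 = 3808.9375
R_c = M/A = 3808.9375/410.0000 = 9.2901 mm
θ = 227° = 3.961897 rad
V = θ·R_c·A = 3.961897·9.2901·410.0000 = 15090.620 mm³

Volume = 15090.620 mm³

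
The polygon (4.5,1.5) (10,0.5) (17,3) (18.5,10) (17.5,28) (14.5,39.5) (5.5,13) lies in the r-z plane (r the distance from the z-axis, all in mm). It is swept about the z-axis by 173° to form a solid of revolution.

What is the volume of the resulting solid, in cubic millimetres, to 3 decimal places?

Volume = 12509.896 mm³

Profile (r,z), 7 vertices: (4.5,1.5) (10,0.5) (17,3) (18.5,10) (17.5,28) (14.5,39.5) (5.5,13)
edge 0: (4.5,1.5)→(10,0.5)  cross = 4.5·0.5 − 10·1.5 = -12.7500; (r_i+r_j)·cross = 14.5·-12.7500 = -184.8750
edge 1: (10,0.5)→(17,3)  cross = 10·3 − 17·0.5 = 21.5000; (r_i+r_j)·cross = 27·21.5000 = 580.5000
edge 2: (17,3)→(18.5,10)  cross = 17·10 − 18.5·3 = 114.5000; (r_i+r_j)·cross = 35.5·114.5000 = 4064.7500
edge 3: (18.5,10)→(17.5,28)  cross = 18.5·28 − 17.5·10 = 343.0000; (r_i+r_j)·cross = 36·343.0000 = 12348.0000
edge 4: (17.5,28)→(14.5,39.5)  cross = 17.5·39.5 − 14.5·28 = 285.2500; (r_i+r_j)·cross = 32·285.2500 = 9128.0000
edge 5: (14.5,39.5)→(5.5,13)  cross = 14.5·13 − 5.5·39.5 = -28.7500; (r_i+r_j)·cross = 20·-28.7500 = -575.0000
edge 6: (5.5,13)→(4.5,1.5)  cross = 5.5·1.5 − 4.5·13 = -50.2500; (r_i+r_j)·cross = 10·-50.2500 = -502.5000
Σcross = 672.5000 → A = |Σcross|/2 = 336.2500 mm²
Σ(r_i+r_j)·cross = 24858.8750 → first moment M = |Σ|/6 = 4143.1458
R_c = M/A = 4143.1458/336.2500 = 12.3216 mm
θ = 173° = 3.019420 rad
V = θ·R_c·A = 3.019420·12.3216·336.2500 = 12509.896 mm³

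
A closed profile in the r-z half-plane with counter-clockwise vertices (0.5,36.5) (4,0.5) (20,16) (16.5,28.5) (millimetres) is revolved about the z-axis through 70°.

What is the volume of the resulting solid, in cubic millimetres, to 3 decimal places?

Volume = 4439.998 mm³

Profile (r,z), 4 vertices: (0.5,36.5) (4,0.5) (20,16) (16.5,28.5)
edge 0: (0.5,36.5)→(4,0.5)  cross = 0.5·0.5 − 4·36.5 = -145.7500; (r_i+r_j)·cross = 4.5·-145.7500 = -655.8750
edge 1: (4,0.5)→(20,16)  cross = 4·16 − 20·0.5 = 54.0000; (r_i+r_j)·cross = 24·54.0000 = 1296.0000
edge 2: (20,16)→(16.5,28.5)  cross = 20·28.5 − 16.5·16 = 306.0000; (r_i+r_j)·cross = 36.5·306.0000 = 11169.0000
edge 3: (16.5,28.5)→(0.5,36.5)  cross = 16.5·36.5 − 0.5·28.5 = 588.0000; (r_i+r_j)·cross = 17·588.0000 = 9996.0000
Σcross = 802.2500 → A = |Σcross|/2 = 401.1250 mm²
Σ(r_i+r_j)·cross = 21805.1250 → first moment M = |Σ|/6 = 3634.1875
R_c = M/A = 3634.1875/401.1250 = 9.0600 mm
θ = 70° = 1.221730 rad
V = θ·R_c·A = 1.221730·9.0600·401.1250 = 4439.998 mm³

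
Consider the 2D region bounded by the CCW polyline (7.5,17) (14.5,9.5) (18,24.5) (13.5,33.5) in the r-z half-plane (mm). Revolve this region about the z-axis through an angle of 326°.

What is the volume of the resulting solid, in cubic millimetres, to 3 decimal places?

Profile (r,z), 4 vertices: (7.5,17) (14.5,9.5) (18,24.5) (13.5,33.5)
edge 0: (7.5,17)→(14.5,9.5)  cross = 7.5·9.5 − 14.5·17 = -175.2500; (r_i+r_j)·cross = 22·-175.2500 = -3855.5000
edge 1: (14.5,9.5)→(18,24.5)  cross = 14.5·24.5 − 18·9.5 = 184.2500; (r_i+r_j)·cross = 32.5·184.2500 = 5988.1250
edge 2: (18,24.5)→(13.5,33.5)  cross = 18·33.5 − 13.5·24.5 = 272.2500; (r_i+r_j)·cross = 31.5·272.2500 = 8575.8750
edge 3: (13.5,33.5)→(7.5,17)  cross = 13.5·17 − 7.5·33.5 = -21.7500; (r_i+r_j)·cross = 21·-21.7500 = -456.7500
Σcross = 259.5000 → A = |Σcross|/2 = 129.7500 mm²
Σ(r_i+r_j)·cross = 10251.7500 → first moment M = |Σ|/6 = 1708.6250
R_c = M/A = 1708.6250/129.7500 = 13.1686 mm
θ = 326° = 5.689773 rad
V = θ·R_c·A = 5.689773·13.1686·129.7500 = 9721.689 mm³

Volume = 9721.689 mm³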